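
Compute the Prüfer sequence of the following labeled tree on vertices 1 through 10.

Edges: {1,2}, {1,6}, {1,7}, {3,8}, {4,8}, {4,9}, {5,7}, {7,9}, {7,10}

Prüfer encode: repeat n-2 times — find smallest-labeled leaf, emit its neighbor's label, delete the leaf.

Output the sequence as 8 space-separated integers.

Step 1: leaves = {2,3,5,6,10}. Remove smallest leaf 2, emit neighbor 1.
Step 2: leaves = {3,5,6,10}. Remove smallest leaf 3, emit neighbor 8.
Step 3: leaves = {5,6,8,10}. Remove smallest leaf 5, emit neighbor 7.
Step 4: leaves = {6,8,10}. Remove smallest leaf 6, emit neighbor 1.
Step 5: leaves = {1,8,10}. Remove smallest leaf 1, emit neighbor 7.
Step 6: leaves = {8,10}. Remove smallest leaf 8, emit neighbor 4.
Step 7: leaves = {4,10}. Remove smallest leaf 4, emit neighbor 9.
Step 8: leaves = {9,10}. Remove smallest leaf 9, emit neighbor 7.
Done: 2 vertices remain (7, 10). Sequence = [1 8 7 1 7 4 9 7]

Answer: 1 8 7 1 7 4 9 7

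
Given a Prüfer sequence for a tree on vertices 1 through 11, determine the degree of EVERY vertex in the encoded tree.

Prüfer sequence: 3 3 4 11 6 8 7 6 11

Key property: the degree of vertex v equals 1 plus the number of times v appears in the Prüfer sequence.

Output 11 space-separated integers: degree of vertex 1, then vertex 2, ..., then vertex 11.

p_1 = 3: count[3] becomes 1
p_2 = 3: count[3] becomes 2
p_3 = 4: count[4] becomes 1
p_4 = 11: count[11] becomes 1
p_5 = 6: count[6] becomes 1
p_6 = 8: count[8] becomes 1
p_7 = 7: count[7] becomes 1
p_8 = 6: count[6] becomes 2
p_9 = 11: count[11] becomes 2
Degrees (1 + count): deg[1]=1+0=1, deg[2]=1+0=1, deg[3]=1+2=3, deg[4]=1+1=2, deg[5]=1+0=1, deg[6]=1+2=3, deg[7]=1+1=2, deg[8]=1+1=2, deg[9]=1+0=1, deg[10]=1+0=1, deg[11]=1+2=3

Answer: 1 1 3 2 1 3 2 2 1 1 3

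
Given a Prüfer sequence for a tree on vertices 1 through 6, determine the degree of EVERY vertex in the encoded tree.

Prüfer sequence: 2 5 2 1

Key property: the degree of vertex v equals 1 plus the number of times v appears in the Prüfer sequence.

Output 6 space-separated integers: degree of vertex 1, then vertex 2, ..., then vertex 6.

p_1 = 2: count[2] becomes 1
p_2 = 5: count[5] becomes 1
p_3 = 2: count[2] becomes 2
p_4 = 1: count[1] becomes 1
Degrees (1 + count): deg[1]=1+1=2, deg[2]=1+2=3, deg[3]=1+0=1, deg[4]=1+0=1, deg[5]=1+1=2, deg[6]=1+0=1

Answer: 2 3 1 1 2 1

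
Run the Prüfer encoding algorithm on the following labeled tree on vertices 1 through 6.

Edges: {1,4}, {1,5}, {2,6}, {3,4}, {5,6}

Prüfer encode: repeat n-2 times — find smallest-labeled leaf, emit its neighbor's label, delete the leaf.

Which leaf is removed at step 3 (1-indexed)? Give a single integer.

Answer: 4

Derivation:
Step 1: current leaves = {2,3}. Remove leaf 2 (neighbor: 6).
Step 2: current leaves = {3,6}. Remove leaf 3 (neighbor: 4).
Step 3: current leaves = {4,6}. Remove leaf 4 (neighbor: 1).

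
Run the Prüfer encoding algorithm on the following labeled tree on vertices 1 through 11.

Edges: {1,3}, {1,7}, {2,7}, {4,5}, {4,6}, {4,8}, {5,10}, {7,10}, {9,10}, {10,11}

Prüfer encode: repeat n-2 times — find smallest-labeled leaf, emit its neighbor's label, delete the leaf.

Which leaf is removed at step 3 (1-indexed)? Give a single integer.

Answer: 1

Derivation:
Step 1: current leaves = {2,3,6,8,9,11}. Remove leaf 2 (neighbor: 7).
Step 2: current leaves = {3,6,8,9,11}. Remove leaf 3 (neighbor: 1).
Step 3: current leaves = {1,6,8,9,11}. Remove leaf 1 (neighbor: 7).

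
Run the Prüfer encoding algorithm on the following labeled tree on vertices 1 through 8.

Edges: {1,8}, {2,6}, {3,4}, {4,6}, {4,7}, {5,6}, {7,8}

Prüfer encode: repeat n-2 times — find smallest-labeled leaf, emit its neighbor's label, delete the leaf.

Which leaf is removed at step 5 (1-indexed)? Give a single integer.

Step 1: current leaves = {1,2,3,5}. Remove leaf 1 (neighbor: 8).
Step 2: current leaves = {2,3,5,8}. Remove leaf 2 (neighbor: 6).
Step 3: current leaves = {3,5,8}. Remove leaf 3 (neighbor: 4).
Step 4: current leaves = {5,8}. Remove leaf 5 (neighbor: 6).
Step 5: current leaves = {6,8}. Remove leaf 6 (neighbor: 4).

Answer: 6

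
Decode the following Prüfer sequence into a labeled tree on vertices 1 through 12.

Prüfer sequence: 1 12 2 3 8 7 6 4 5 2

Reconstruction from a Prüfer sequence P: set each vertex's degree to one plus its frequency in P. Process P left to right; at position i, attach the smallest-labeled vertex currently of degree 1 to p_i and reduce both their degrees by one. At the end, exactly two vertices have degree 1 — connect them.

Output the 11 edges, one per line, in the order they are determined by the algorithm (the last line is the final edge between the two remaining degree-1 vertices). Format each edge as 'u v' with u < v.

Answer: 1 9
1 12
2 10
3 11
3 8
7 8
6 7
4 6
4 5
2 5
2 12

Derivation:
Initial degrees: {1:2, 2:3, 3:2, 4:2, 5:2, 6:2, 7:2, 8:2, 9:1, 10:1, 11:1, 12:2}
Step 1: smallest deg-1 vertex = 9, p_1 = 1. Add edge {1,9}. Now deg[9]=0, deg[1]=1.
Step 2: smallest deg-1 vertex = 1, p_2 = 12. Add edge {1,12}. Now deg[1]=0, deg[12]=1.
Step 3: smallest deg-1 vertex = 10, p_3 = 2. Add edge {2,10}. Now deg[10]=0, deg[2]=2.
Step 4: smallest deg-1 vertex = 11, p_4 = 3. Add edge {3,11}. Now deg[11]=0, deg[3]=1.
Step 5: smallest deg-1 vertex = 3, p_5 = 8. Add edge {3,8}. Now deg[3]=0, deg[8]=1.
Step 6: smallest deg-1 vertex = 8, p_6 = 7. Add edge {7,8}. Now deg[8]=0, deg[7]=1.
Step 7: smallest deg-1 vertex = 7, p_7 = 6. Add edge {6,7}. Now deg[7]=0, deg[6]=1.
Step 8: smallest deg-1 vertex = 6, p_8 = 4. Add edge {4,6}. Now deg[6]=0, deg[4]=1.
Step 9: smallest deg-1 vertex = 4, p_9 = 5. Add edge {4,5}. Now deg[4]=0, deg[5]=1.
Step 10: smallest deg-1 vertex = 5, p_10 = 2. Add edge {2,5}. Now deg[5]=0, deg[2]=1.
Final: two remaining deg-1 vertices are 2, 12. Add edge {2,12}.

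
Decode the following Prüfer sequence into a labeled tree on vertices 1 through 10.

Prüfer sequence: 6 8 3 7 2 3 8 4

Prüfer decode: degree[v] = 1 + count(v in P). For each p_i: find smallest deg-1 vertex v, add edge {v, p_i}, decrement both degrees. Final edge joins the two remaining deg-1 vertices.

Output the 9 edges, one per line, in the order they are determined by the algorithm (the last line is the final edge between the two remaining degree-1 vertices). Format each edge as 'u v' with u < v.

Initial degrees: {1:1, 2:2, 3:3, 4:2, 5:1, 6:2, 7:2, 8:3, 9:1, 10:1}
Step 1: smallest deg-1 vertex = 1, p_1 = 6. Add edge {1,6}. Now deg[1]=0, deg[6]=1.
Step 2: smallest deg-1 vertex = 5, p_2 = 8. Add edge {5,8}. Now deg[5]=0, deg[8]=2.
Step 3: smallest deg-1 vertex = 6, p_3 = 3. Add edge {3,6}. Now deg[6]=0, deg[3]=2.
Step 4: smallest deg-1 vertex = 9, p_4 = 7. Add edge {7,9}. Now deg[9]=0, deg[7]=1.
Step 5: smallest deg-1 vertex = 7, p_5 = 2. Add edge {2,7}. Now deg[7]=0, deg[2]=1.
Step 6: smallest deg-1 vertex = 2, p_6 = 3. Add edge {2,3}. Now deg[2]=0, deg[3]=1.
Step 7: smallest deg-1 vertex = 3, p_7 = 8. Add edge {3,8}. Now deg[3]=0, deg[8]=1.
Step 8: smallest deg-1 vertex = 8, p_8 = 4. Add edge {4,8}. Now deg[8]=0, deg[4]=1.
Final: two remaining deg-1 vertices are 4, 10. Add edge {4,10}.

Answer: 1 6
5 8
3 6
7 9
2 7
2 3
3 8
4 8
4 10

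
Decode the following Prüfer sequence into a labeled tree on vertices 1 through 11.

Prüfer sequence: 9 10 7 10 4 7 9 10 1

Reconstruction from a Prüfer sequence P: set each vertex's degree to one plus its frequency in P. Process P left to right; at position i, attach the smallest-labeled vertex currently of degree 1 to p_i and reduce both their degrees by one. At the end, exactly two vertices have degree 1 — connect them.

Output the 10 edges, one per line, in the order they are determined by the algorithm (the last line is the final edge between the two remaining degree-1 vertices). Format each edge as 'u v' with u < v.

Answer: 2 9
3 10
5 7
6 10
4 8
4 7
7 9
9 10
1 10
1 11

Derivation:
Initial degrees: {1:2, 2:1, 3:1, 4:2, 5:1, 6:1, 7:3, 8:1, 9:3, 10:4, 11:1}
Step 1: smallest deg-1 vertex = 2, p_1 = 9. Add edge {2,9}. Now deg[2]=0, deg[9]=2.
Step 2: smallest deg-1 vertex = 3, p_2 = 10. Add edge {3,10}. Now deg[3]=0, deg[10]=3.
Step 3: smallest deg-1 vertex = 5, p_3 = 7. Add edge {5,7}. Now deg[5]=0, deg[7]=2.
Step 4: smallest deg-1 vertex = 6, p_4 = 10. Add edge {6,10}. Now deg[6]=0, deg[10]=2.
Step 5: smallest deg-1 vertex = 8, p_5 = 4. Add edge {4,8}. Now deg[8]=0, deg[4]=1.
Step 6: smallest deg-1 vertex = 4, p_6 = 7. Add edge {4,7}. Now deg[4]=0, deg[7]=1.
Step 7: smallest deg-1 vertex = 7, p_7 = 9. Add edge {7,9}. Now deg[7]=0, deg[9]=1.
Step 8: smallest deg-1 vertex = 9, p_8 = 10. Add edge {9,10}. Now deg[9]=0, deg[10]=1.
Step 9: smallest deg-1 vertex = 10, p_9 = 1. Add edge {1,10}. Now deg[10]=0, deg[1]=1.
Final: two remaining deg-1 vertices are 1, 11. Add edge {1,11}.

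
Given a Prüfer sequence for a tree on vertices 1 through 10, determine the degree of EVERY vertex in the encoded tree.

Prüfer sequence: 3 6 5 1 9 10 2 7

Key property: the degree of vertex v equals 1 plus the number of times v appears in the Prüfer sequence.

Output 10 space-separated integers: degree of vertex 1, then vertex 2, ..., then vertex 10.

p_1 = 3: count[3] becomes 1
p_2 = 6: count[6] becomes 1
p_3 = 5: count[5] becomes 1
p_4 = 1: count[1] becomes 1
p_5 = 9: count[9] becomes 1
p_6 = 10: count[10] becomes 1
p_7 = 2: count[2] becomes 1
p_8 = 7: count[7] becomes 1
Degrees (1 + count): deg[1]=1+1=2, deg[2]=1+1=2, deg[3]=1+1=2, deg[4]=1+0=1, deg[5]=1+1=2, deg[6]=1+1=2, deg[7]=1+1=2, deg[8]=1+0=1, deg[9]=1+1=2, deg[10]=1+1=2

Answer: 2 2 2 1 2 2 2 1 2 2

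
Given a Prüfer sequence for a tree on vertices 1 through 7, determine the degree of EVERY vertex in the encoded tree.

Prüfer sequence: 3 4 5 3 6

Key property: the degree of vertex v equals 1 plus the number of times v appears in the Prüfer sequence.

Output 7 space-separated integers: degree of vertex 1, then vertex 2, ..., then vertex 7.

p_1 = 3: count[3] becomes 1
p_2 = 4: count[4] becomes 1
p_3 = 5: count[5] becomes 1
p_4 = 3: count[3] becomes 2
p_5 = 6: count[6] becomes 1
Degrees (1 + count): deg[1]=1+0=1, deg[2]=1+0=1, deg[3]=1+2=3, deg[4]=1+1=2, deg[5]=1+1=2, deg[6]=1+1=2, deg[7]=1+0=1

Answer: 1 1 3 2 2 2 1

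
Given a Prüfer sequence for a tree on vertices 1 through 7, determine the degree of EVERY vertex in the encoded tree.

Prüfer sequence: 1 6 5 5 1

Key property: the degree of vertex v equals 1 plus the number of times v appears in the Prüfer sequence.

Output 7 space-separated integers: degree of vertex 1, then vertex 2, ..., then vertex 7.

Answer: 3 1 1 1 3 2 1

Derivation:
p_1 = 1: count[1] becomes 1
p_2 = 6: count[6] becomes 1
p_3 = 5: count[5] becomes 1
p_4 = 5: count[5] becomes 2
p_5 = 1: count[1] becomes 2
Degrees (1 + count): deg[1]=1+2=3, deg[2]=1+0=1, deg[3]=1+0=1, deg[4]=1+0=1, deg[5]=1+2=3, deg[6]=1+1=2, deg[7]=1+0=1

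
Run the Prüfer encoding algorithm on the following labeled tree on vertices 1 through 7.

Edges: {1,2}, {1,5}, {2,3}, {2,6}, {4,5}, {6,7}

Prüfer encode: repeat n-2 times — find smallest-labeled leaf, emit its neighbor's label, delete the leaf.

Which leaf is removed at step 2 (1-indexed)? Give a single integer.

Answer: 4

Derivation:
Step 1: current leaves = {3,4,7}. Remove leaf 3 (neighbor: 2).
Step 2: current leaves = {4,7}. Remove leaf 4 (neighbor: 5).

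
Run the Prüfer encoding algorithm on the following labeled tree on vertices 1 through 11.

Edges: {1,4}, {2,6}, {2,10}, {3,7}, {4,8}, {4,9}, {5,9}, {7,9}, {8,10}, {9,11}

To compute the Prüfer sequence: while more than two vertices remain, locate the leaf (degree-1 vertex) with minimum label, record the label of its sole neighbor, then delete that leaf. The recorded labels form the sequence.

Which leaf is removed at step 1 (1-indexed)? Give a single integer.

Step 1: current leaves = {1,3,5,6,11}. Remove leaf 1 (neighbor: 4).

Answer: 1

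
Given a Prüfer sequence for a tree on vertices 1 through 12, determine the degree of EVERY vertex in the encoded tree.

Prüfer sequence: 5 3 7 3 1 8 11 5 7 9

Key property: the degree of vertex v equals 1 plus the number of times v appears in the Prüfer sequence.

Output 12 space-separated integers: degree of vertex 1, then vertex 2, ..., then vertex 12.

p_1 = 5: count[5] becomes 1
p_2 = 3: count[3] becomes 1
p_3 = 7: count[7] becomes 1
p_4 = 3: count[3] becomes 2
p_5 = 1: count[1] becomes 1
p_6 = 8: count[8] becomes 1
p_7 = 11: count[11] becomes 1
p_8 = 5: count[5] becomes 2
p_9 = 7: count[7] becomes 2
p_10 = 9: count[9] becomes 1
Degrees (1 + count): deg[1]=1+1=2, deg[2]=1+0=1, deg[3]=1+2=3, deg[4]=1+0=1, deg[5]=1+2=3, deg[6]=1+0=1, deg[7]=1+2=3, deg[8]=1+1=2, deg[9]=1+1=2, deg[10]=1+0=1, deg[11]=1+1=2, deg[12]=1+0=1

Answer: 2 1 3 1 3 1 3 2 2 1 2 1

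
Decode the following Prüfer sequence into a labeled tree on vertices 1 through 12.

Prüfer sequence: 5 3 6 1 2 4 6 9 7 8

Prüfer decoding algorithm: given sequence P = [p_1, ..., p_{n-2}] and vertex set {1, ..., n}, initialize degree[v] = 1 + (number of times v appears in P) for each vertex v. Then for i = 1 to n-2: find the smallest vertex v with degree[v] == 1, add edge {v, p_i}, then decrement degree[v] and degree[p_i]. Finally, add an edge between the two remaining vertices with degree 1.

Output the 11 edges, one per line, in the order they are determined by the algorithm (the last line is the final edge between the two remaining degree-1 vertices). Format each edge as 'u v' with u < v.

Initial degrees: {1:2, 2:2, 3:2, 4:2, 5:2, 6:3, 7:2, 8:2, 9:2, 10:1, 11:1, 12:1}
Step 1: smallest deg-1 vertex = 10, p_1 = 5. Add edge {5,10}. Now deg[10]=0, deg[5]=1.
Step 2: smallest deg-1 vertex = 5, p_2 = 3. Add edge {3,5}. Now deg[5]=0, deg[3]=1.
Step 3: smallest deg-1 vertex = 3, p_3 = 6. Add edge {3,6}. Now deg[3]=0, deg[6]=2.
Step 4: smallest deg-1 vertex = 11, p_4 = 1. Add edge {1,11}. Now deg[11]=0, deg[1]=1.
Step 5: smallest deg-1 vertex = 1, p_5 = 2. Add edge {1,2}. Now deg[1]=0, deg[2]=1.
Step 6: smallest deg-1 vertex = 2, p_6 = 4. Add edge {2,4}. Now deg[2]=0, deg[4]=1.
Step 7: smallest deg-1 vertex = 4, p_7 = 6. Add edge {4,6}. Now deg[4]=0, deg[6]=1.
Step 8: smallest deg-1 vertex = 6, p_8 = 9. Add edge {6,9}. Now deg[6]=0, deg[9]=1.
Step 9: smallest deg-1 vertex = 9, p_9 = 7. Add edge {7,9}. Now deg[9]=0, deg[7]=1.
Step 10: smallest deg-1 vertex = 7, p_10 = 8. Add edge {7,8}. Now deg[7]=0, deg[8]=1.
Final: two remaining deg-1 vertices are 8, 12. Add edge {8,12}.

Answer: 5 10
3 5
3 6
1 11
1 2
2 4
4 6
6 9
7 9
7 8
8 12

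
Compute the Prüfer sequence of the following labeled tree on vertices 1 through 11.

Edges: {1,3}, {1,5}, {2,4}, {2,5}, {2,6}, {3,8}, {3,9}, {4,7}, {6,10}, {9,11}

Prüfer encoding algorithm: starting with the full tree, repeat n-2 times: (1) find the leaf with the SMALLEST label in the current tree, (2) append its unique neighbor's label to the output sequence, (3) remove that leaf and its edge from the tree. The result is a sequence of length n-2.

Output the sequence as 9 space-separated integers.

Step 1: leaves = {7,8,10,11}. Remove smallest leaf 7, emit neighbor 4.
Step 2: leaves = {4,8,10,11}. Remove smallest leaf 4, emit neighbor 2.
Step 3: leaves = {8,10,11}. Remove smallest leaf 8, emit neighbor 3.
Step 4: leaves = {10,11}. Remove smallest leaf 10, emit neighbor 6.
Step 5: leaves = {6,11}. Remove smallest leaf 6, emit neighbor 2.
Step 6: leaves = {2,11}. Remove smallest leaf 2, emit neighbor 5.
Step 7: leaves = {5,11}. Remove smallest leaf 5, emit neighbor 1.
Step 8: leaves = {1,11}. Remove smallest leaf 1, emit neighbor 3.
Step 9: leaves = {3,11}. Remove smallest leaf 3, emit neighbor 9.
Done: 2 vertices remain (9, 11). Sequence = [4 2 3 6 2 5 1 3 9]

Answer: 4 2 3 6 2 5 1 3 9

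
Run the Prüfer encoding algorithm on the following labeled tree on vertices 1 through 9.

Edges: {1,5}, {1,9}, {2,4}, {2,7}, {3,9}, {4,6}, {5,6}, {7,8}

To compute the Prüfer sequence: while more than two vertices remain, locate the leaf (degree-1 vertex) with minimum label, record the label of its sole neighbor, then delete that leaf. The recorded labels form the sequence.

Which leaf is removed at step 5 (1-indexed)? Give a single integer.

Answer: 4

Derivation:
Step 1: current leaves = {3,8}. Remove leaf 3 (neighbor: 9).
Step 2: current leaves = {8,9}. Remove leaf 8 (neighbor: 7).
Step 3: current leaves = {7,9}. Remove leaf 7 (neighbor: 2).
Step 4: current leaves = {2,9}. Remove leaf 2 (neighbor: 4).
Step 5: current leaves = {4,9}. Remove leaf 4 (neighbor: 6).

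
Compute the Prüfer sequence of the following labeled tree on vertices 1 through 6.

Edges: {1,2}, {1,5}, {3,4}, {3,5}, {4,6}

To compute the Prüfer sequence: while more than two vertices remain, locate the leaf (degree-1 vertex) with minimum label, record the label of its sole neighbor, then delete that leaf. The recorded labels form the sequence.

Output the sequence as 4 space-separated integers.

Step 1: leaves = {2,6}. Remove smallest leaf 2, emit neighbor 1.
Step 2: leaves = {1,6}. Remove smallest leaf 1, emit neighbor 5.
Step 3: leaves = {5,6}. Remove smallest leaf 5, emit neighbor 3.
Step 4: leaves = {3,6}. Remove smallest leaf 3, emit neighbor 4.
Done: 2 vertices remain (4, 6). Sequence = [1 5 3 4]

Answer: 1 5 3 4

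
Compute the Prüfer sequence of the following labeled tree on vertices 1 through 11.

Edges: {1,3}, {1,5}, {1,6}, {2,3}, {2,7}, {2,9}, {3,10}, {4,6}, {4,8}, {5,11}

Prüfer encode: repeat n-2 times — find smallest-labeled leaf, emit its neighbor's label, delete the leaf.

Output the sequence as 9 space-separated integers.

Step 1: leaves = {7,8,9,10,11}. Remove smallest leaf 7, emit neighbor 2.
Step 2: leaves = {8,9,10,11}. Remove smallest leaf 8, emit neighbor 4.
Step 3: leaves = {4,9,10,11}. Remove smallest leaf 4, emit neighbor 6.
Step 4: leaves = {6,9,10,11}. Remove smallest leaf 6, emit neighbor 1.
Step 5: leaves = {9,10,11}. Remove smallest leaf 9, emit neighbor 2.
Step 6: leaves = {2,10,11}. Remove smallest leaf 2, emit neighbor 3.
Step 7: leaves = {10,11}. Remove smallest leaf 10, emit neighbor 3.
Step 8: leaves = {3,11}. Remove smallest leaf 3, emit neighbor 1.
Step 9: leaves = {1,11}. Remove smallest leaf 1, emit neighbor 5.
Done: 2 vertices remain (5, 11). Sequence = [2 4 6 1 2 3 3 1 5]

Answer: 2 4 6 1 2 3 3 1 5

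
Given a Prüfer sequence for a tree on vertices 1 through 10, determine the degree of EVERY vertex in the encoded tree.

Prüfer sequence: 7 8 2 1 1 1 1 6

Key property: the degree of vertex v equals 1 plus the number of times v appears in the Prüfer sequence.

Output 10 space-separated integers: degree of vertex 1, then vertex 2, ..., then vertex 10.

p_1 = 7: count[7] becomes 1
p_2 = 8: count[8] becomes 1
p_3 = 2: count[2] becomes 1
p_4 = 1: count[1] becomes 1
p_5 = 1: count[1] becomes 2
p_6 = 1: count[1] becomes 3
p_7 = 1: count[1] becomes 4
p_8 = 6: count[6] becomes 1
Degrees (1 + count): deg[1]=1+4=5, deg[2]=1+1=2, deg[3]=1+0=1, deg[4]=1+0=1, deg[5]=1+0=1, deg[6]=1+1=2, deg[7]=1+1=2, deg[8]=1+1=2, deg[9]=1+0=1, deg[10]=1+0=1

Answer: 5 2 1 1 1 2 2 2 1 1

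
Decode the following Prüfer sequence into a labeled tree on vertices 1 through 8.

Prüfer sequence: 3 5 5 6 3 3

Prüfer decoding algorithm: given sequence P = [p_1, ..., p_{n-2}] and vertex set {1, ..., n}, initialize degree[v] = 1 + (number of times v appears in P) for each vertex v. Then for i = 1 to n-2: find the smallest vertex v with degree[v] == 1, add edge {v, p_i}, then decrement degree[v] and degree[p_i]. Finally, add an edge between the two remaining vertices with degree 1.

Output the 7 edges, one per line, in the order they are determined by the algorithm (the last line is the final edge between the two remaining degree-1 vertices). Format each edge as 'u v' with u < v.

Initial degrees: {1:1, 2:1, 3:4, 4:1, 5:3, 6:2, 7:1, 8:1}
Step 1: smallest deg-1 vertex = 1, p_1 = 3. Add edge {1,3}. Now deg[1]=0, deg[3]=3.
Step 2: smallest deg-1 vertex = 2, p_2 = 5. Add edge {2,5}. Now deg[2]=0, deg[5]=2.
Step 3: smallest deg-1 vertex = 4, p_3 = 5. Add edge {4,5}. Now deg[4]=0, deg[5]=1.
Step 4: smallest deg-1 vertex = 5, p_4 = 6. Add edge {5,6}. Now deg[5]=0, deg[6]=1.
Step 5: smallest deg-1 vertex = 6, p_5 = 3. Add edge {3,6}. Now deg[6]=0, deg[3]=2.
Step 6: smallest deg-1 vertex = 7, p_6 = 3. Add edge {3,7}. Now deg[7]=0, deg[3]=1.
Final: two remaining deg-1 vertices are 3, 8. Add edge {3,8}.

Answer: 1 3
2 5
4 5
5 6
3 6
3 7
3 8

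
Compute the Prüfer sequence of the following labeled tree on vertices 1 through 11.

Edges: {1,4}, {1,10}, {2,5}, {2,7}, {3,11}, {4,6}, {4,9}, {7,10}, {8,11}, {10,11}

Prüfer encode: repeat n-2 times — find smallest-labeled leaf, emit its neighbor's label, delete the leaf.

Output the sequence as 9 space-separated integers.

Step 1: leaves = {3,5,6,8,9}. Remove smallest leaf 3, emit neighbor 11.
Step 2: leaves = {5,6,8,9}. Remove smallest leaf 5, emit neighbor 2.
Step 3: leaves = {2,6,8,9}. Remove smallest leaf 2, emit neighbor 7.
Step 4: leaves = {6,7,8,9}. Remove smallest leaf 6, emit neighbor 4.
Step 5: leaves = {7,8,9}. Remove smallest leaf 7, emit neighbor 10.
Step 6: leaves = {8,9}. Remove smallest leaf 8, emit neighbor 11.
Step 7: leaves = {9,11}. Remove smallest leaf 9, emit neighbor 4.
Step 8: leaves = {4,11}. Remove smallest leaf 4, emit neighbor 1.
Step 9: leaves = {1,11}. Remove smallest leaf 1, emit neighbor 10.
Done: 2 vertices remain (10, 11). Sequence = [11 2 7 4 10 11 4 1 10]

Answer: 11 2 7 4 10 11 4 1 10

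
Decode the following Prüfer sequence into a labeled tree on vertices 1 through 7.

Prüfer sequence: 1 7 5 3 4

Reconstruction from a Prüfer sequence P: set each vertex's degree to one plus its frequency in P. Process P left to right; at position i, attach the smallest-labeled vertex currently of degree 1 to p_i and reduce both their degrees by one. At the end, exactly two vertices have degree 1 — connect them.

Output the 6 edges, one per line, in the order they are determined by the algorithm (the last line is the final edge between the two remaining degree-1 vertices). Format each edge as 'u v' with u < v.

Initial degrees: {1:2, 2:1, 3:2, 4:2, 5:2, 6:1, 7:2}
Step 1: smallest deg-1 vertex = 2, p_1 = 1. Add edge {1,2}. Now deg[2]=0, deg[1]=1.
Step 2: smallest deg-1 vertex = 1, p_2 = 7. Add edge {1,7}. Now deg[1]=0, deg[7]=1.
Step 3: smallest deg-1 vertex = 6, p_3 = 5. Add edge {5,6}. Now deg[6]=0, deg[5]=1.
Step 4: smallest deg-1 vertex = 5, p_4 = 3. Add edge {3,5}. Now deg[5]=0, deg[3]=1.
Step 5: smallest deg-1 vertex = 3, p_5 = 4. Add edge {3,4}. Now deg[3]=0, deg[4]=1.
Final: two remaining deg-1 vertices are 4, 7. Add edge {4,7}.

Answer: 1 2
1 7
5 6
3 5
3 4
4 7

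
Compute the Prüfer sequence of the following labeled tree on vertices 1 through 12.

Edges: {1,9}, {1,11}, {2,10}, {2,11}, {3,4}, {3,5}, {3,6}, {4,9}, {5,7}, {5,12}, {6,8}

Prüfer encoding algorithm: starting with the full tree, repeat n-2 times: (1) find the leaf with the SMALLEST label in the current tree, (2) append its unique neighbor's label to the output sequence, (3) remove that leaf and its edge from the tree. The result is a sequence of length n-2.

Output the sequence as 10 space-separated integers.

Step 1: leaves = {7,8,10,12}. Remove smallest leaf 7, emit neighbor 5.
Step 2: leaves = {8,10,12}. Remove smallest leaf 8, emit neighbor 6.
Step 3: leaves = {6,10,12}. Remove smallest leaf 6, emit neighbor 3.
Step 4: leaves = {10,12}. Remove smallest leaf 10, emit neighbor 2.
Step 5: leaves = {2,12}. Remove smallest leaf 2, emit neighbor 11.
Step 6: leaves = {11,12}. Remove smallest leaf 11, emit neighbor 1.
Step 7: leaves = {1,12}. Remove smallest leaf 1, emit neighbor 9.
Step 8: leaves = {9,12}. Remove smallest leaf 9, emit neighbor 4.
Step 9: leaves = {4,12}. Remove smallest leaf 4, emit neighbor 3.
Step 10: leaves = {3,12}. Remove smallest leaf 3, emit neighbor 5.
Done: 2 vertices remain (5, 12). Sequence = [5 6 3 2 11 1 9 4 3 5]

Answer: 5 6 3 2 11 1 9 4 3 5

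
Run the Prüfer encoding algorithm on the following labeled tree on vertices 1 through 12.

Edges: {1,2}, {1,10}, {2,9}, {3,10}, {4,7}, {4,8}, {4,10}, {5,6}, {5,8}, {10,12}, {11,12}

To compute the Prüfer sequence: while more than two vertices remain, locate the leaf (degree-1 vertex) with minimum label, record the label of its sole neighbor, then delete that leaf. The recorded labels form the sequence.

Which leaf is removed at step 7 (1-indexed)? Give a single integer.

Answer: 9

Derivation:
Step 1: current leaves = {3,6,7,9,11}. Remove leaf 3 (neighbor: 10).
Step 2: current leaves = {6,7,9,11}. Remove leaf 6 (neighbor: 5).
Step 3: current leaves = {5,7,9,11}. Remove leaf 5 (neighbor: 8).
Step 4: current leaves = {7,8,9,11}. Remove leaf 7 (neighbor: 4).
Step 5: current leaves = {8,9,11}. Remove leaf 8 (neighbor: 4).
Step 6: current leaves = {4,9,11}. Remove leaf 4 (neighbor: 10).
Step 7: current leaves = {9,11}. Remove leaf 9 (neighbor: 2).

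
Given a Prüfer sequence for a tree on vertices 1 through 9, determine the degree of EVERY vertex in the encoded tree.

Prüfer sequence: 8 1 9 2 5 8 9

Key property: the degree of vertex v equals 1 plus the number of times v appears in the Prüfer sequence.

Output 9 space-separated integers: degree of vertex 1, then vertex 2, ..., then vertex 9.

Answer: 2 2 1 1 2 1 1 3 3

Derivation:
p_1 = 8: count[8] becomes 1
p_2 = 1: count[1] becomes 1
p_3 = 9: count[9] becomes 1
p_4 = 2: count[2] becomes 1
p_5 = 5: count[5] becomes 1
p_6 = 8: count[8] becomes 2
p_7 = 9: count[9] becomes 2
Degrees (1 + count): deg[1]=1+1=2, deg[2]=1+1=2, deg[3]=1+0=1, deg[4]=1+0=1, deg[5]=1+1=2, deg[6]=1+0=1, deg[7]=1+0=1, deg[8]=1+2=3, deg[9]=1+2=3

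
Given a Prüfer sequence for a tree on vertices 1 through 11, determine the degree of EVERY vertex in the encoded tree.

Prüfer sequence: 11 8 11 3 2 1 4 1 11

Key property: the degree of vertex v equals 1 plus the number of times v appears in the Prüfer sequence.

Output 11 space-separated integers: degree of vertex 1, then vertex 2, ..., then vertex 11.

p_1 = 11: count[11] becomes 1
p_2 = 8: count[8] becomes 1
p_3 = 11: count[11] becomes 2
p_4 = 3: count[3] becomes 1
p_5 = 2: count[2] becomes 1
p_6 = 1: count[1] becomes 1
p_7 = 4: count[4] becomes 1
p_8 = 1: count[1] becomes 2
p_9 = 11: count[11] becomes 3
Degrees (1 + count): deg[1]=1+2=3, deg[2]=1+1=2, deg[3]=1+1=2, deg[4]=1+1=2, deg[5]=1+0=1, deg[6]=1+0=1, deg[7]=1+0=1, deg[8]=1+1=2, deg[9]=1+0=1, deg[10]=1+0=1, deg[11]=1+3=4

Answer: 3 2 2 2 1 1 1 2 1 1 4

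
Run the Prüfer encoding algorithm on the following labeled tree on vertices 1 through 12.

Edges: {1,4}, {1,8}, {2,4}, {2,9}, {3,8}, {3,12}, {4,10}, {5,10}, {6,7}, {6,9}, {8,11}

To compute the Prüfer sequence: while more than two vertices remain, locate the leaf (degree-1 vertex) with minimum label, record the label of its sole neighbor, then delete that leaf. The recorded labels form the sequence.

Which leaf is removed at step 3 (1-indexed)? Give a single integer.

Step 1: current leaves = {5,7,11,12}. Remove leaf 5 (neighbor: 10).
Step 2: current leaves = {7,10,11,12}. Remove leaf 7 (neighbor: 6).
Step 3: current leaves = {6,10,11,12}. Remove leaf 6 (neighbor: 9).

Answer: 6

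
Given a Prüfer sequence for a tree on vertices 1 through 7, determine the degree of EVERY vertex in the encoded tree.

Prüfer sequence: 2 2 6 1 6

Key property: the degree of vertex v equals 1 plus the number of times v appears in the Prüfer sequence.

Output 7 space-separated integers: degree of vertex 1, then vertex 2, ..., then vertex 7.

Answer: 2 3 1 1 1 3 1

Derivation:
p_1 = 2: count[2] becomes 1
p_2 = 2: count[2] becomes 2
p_3 = 6: count[6] becomes 1
p_4 = 1: count[1] becomes 1
p_5 = 6: count[6] becomes 2
Degrees (1 + count): deg[1]=1+1=2, deg[2]=1+2=3, deg[3]=1+0=1, deg[4]=1+0=1, deg[5]=1+0=1, deg[6]=1+2=3, deg[7]=1+0=1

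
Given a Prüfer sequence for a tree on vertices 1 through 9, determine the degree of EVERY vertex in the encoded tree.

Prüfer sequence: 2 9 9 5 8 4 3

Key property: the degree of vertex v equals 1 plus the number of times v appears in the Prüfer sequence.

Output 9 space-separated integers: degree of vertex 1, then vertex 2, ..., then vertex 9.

p_1 = 2: count[2] becomes 1
p_2 = 9: count[9] becomes 1
p_3 = 9: count[9] becomes 2
p_4 = 5: count[5] becomes 1
p_5 = 8: count[8] becomes 1
p_6 = 4: count[4] becomes 1
p_7 = 3: count[3] becomes 1
Degrees (1 + count): deg[1]=1+0=1, deg[2]=1+1=2, deg[3]=1+1=2, deg[4]=1+1=2, deg[5]=1+1=2, deg[6]=1+0=1, deg[7]=1+0=1, deg[8]=1+1=2, deg[9]=1+2=3

Answer: 1 2 2 2 2 1 1 2 3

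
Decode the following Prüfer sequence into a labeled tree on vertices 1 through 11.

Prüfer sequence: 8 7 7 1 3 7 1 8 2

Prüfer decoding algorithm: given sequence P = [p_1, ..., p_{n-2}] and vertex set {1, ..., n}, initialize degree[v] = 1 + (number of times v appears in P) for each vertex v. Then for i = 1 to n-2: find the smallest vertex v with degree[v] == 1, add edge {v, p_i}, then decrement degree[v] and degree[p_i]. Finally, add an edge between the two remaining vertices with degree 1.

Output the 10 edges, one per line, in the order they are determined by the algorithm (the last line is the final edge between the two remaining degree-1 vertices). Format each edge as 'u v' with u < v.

Initial degrees: {1:3, 2:2, 3:2, 4:1, 5:1, 6:1, 7:4, 8:3, 9:1, 10:1, 11:1}
Step 1: smallest deg-1 vertex = 4, p_1 = 8. Add edge {4,8}. Now deg[4]=0, deg[8]=2.
Step 2: smallest deg-1 vertex = 5, p_2 = 7. Add edge {5,7}. Now deg[5]=0, deg[7]=3.
Step 3: smallest deg-1 vertex = 6, p_3 = 7. Add edge {6,7}. Now deg[6]=0, deg[7]=2.
Step 4: smallest deg-1 vertex = 9, p_4 = 1. Add edge {1,9}. Now deg[9]=0, deg[1]=2.
Step 5: smallest deg-1 vertex = 10, p_5 = 3. Add edge {3,10}. Now deg[10]=0, deg[3]=1.
Step 6: smallest deg-1 vertex = 3, p_6 = 7. Add edge {3,7}. Now deg[3]=0, deg[7]=1.
Step 7: smallest deg-1 vertex = 7, p_7 = 1. Add edge {1,7}. Now deg[7]=0, deg[1]=1.
Step 8: smallest deg-1 vertex = 1, p_8 = 8. Add edge {1,8}. Now deg[1]=0, deg[8]=1.
Step 9: smallest deg-1 vertex = 8, p_9 = 2. Add edge {2,8}. Now deg[8]=0, deg[2]=1.
Final: two remaining deg-1 vertices are 2, 11. Add edge {2,11}.

Answer: 4 8
5 7
6 7
1 9
3 10
3 7
1 7
1 8
2 8
2 11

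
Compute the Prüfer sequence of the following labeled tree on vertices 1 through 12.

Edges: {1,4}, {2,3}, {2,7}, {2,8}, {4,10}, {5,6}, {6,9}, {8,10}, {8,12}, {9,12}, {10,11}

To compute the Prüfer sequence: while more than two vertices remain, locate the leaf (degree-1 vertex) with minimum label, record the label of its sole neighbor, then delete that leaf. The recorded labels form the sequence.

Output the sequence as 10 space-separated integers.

Answer: 4 2 10 6 9 2 8 12 10 8

Derivation:
Step 1: leaves = {1,3,5,7,11}. Remove smallest leaf 1, emit neighbor 4.
Step 2: leaves = {3,4,5,7,11}. Remove smallest leaf 3, emit neighbor 2.
Step 3: leaves = {4,5,7,11}. Remove smallest leaf 4, emit neighbor 10.
Step 4: leaves = {5,7,11}. Remove smallest leaf 5, emit neighbor 6.
Step 5: leaves = {6,7,11}. Remove smallest leaf 6, emit neighbor 9.
Step 6: leaves = {7,9,11}. Remove smallest leaf 7, emit neighbor 2.
Step 7: leaves = {2,9,11}. Remove smallest leaf 2, emit neighbor 8.
Step 8: leaves = {9,11}. Remove smallest leaf 9, emit neighbor 12.
Step 9: leaves = {11,12}. Remove smallest leaf 11, emit neighbor 10.
Step 10: leaves = {10,12}. Remove smallest leaf 10, emit neighbor 8.
Done: 2 vertices remain (8, 12). Sequence = [4 2 10 6 9 2 8 12 10 8]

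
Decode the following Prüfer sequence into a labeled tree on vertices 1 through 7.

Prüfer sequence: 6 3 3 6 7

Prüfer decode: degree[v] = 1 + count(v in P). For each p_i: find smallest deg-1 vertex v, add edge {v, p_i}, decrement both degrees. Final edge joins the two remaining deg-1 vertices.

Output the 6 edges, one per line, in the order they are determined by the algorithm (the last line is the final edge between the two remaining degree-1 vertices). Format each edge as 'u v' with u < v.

Answer: 1 6
2 3
3 4
3 6
5 7
6 7

Derivation:
Initial degrees: {1:1, 2:1, 3:3, 4:1, 5:1, 6:3, 7:2}
Step 1: smallest deg-1 vertex = 1, p_1 = 6. Add edge {1,6}. Now deg[1]=0, deg[6]=2.
Step 2: smallest deg-1 vertex = 2, p_2 = 3. Add edge {2,3}. Now deg[2]=0, deg[3]=2.
Step 3: smallest deg-1 vertex = 4, p_3 = 3. Add edge {3,4}. Now deg[4]=0, deg[3]=1.
Step 4: smallest deg-1 vertex = 3, p_4 = 6. Add edge {3,6}. Now deg[3]=0, deg[6]=1.
Step 5: smallest deg-1 vertex = 5, p_5 = 7. Add edge {5,7}. Now deg[5]=0, deg[7]=1.
Final: two remaining deg-1 vertices are 6, 7. Add edge {6,7}.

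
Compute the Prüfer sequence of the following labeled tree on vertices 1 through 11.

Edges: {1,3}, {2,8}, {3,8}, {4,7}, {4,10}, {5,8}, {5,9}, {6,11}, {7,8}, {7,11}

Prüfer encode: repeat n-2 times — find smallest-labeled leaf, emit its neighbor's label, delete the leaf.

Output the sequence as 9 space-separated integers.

Answer: 3 8 8 11 5 8 7 4 7

Derivation:
Step 1: leaves = {1,2,6,9,10}. Remove smallest leaf 1, emit neighbor 3.
Step 2: leaves = {2,3,6,9,10}. Remove smallest leaf 2, emit neighbor 8.
Step 3: leaves = {3,6,9,10}. Remove smallest leaf 3, emit neighbor 8.
Step 4: leaves = {6,9,10}. Remove smallest leaf 6, emit neighbor 11.
Step 5: leaves = {9,10,11}. Remove smallest leaf 9, emit neighbor 5.
Step 6: leaves = {5,10,11}. Remove smallest leaf 5, emit neighbor 8.
Step 7: leaves = {8,10,11}. Remove smallest leaf 8, emit neighbor 7.
Step 8: leaves = {10,11}. Remove smallest leaf 10, emit neighbor 4.
Step 9: leaves = {4,11}. Remove smallest leaf 4, emit neighbor 7.
Done: 2 vertices remain (7, 11). Sequence = [3 8 8 11 5 8 7 4 7]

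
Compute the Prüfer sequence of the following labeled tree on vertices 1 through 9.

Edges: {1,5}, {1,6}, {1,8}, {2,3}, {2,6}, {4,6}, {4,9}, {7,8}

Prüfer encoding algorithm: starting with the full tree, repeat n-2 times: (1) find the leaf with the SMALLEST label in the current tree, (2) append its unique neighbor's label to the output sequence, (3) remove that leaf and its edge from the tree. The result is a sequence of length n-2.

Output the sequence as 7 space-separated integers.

Step 1: leaves = {3,5,7,9}. Remove smallest leaf 3, emit neighbor 2.
Step 2: leaves = {2,5,7,9}. Remove smallest leaf 2, emit neighbor 6.
Step 3: leaves = {5,7,9}. Remove smallest leaf 5, emit neighbor 1.
Step 4: leaves = {7,9}. Remove smallest leaf 7, emit neighbor 8.
Step 5: leaves = {8,9}. Remove smallest leaf 8, emit neighbor 1.
Step 6: leaves = {1,9}. Remove smallest leaf 1, emit neighbor 6.
Step 7: leaves = {6,9}. Remove smallest leaf 6, emit neighbor 4.
Done: 2 vertices remain (4, 9). Sequence = [2 6 1 8 1 6 4]

Answer: 2 6 1 8 1 6 4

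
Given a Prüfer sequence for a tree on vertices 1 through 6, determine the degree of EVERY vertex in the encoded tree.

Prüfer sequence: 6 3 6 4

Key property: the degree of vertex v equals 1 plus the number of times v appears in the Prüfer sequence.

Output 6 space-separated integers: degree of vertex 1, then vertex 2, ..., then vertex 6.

Answer: 1 1 2 2 1 3

Derivation:
p_1 = 6: count[6] becomes 1
p_2 = 3: count[3] becomes 1
p_3 = 6: count[6] becomes 2
p_4 = 4: count[4] becomes 1
Degrees (1 + count): deg[1]=1+0=1, deg[2]=1+0=1, deg[3]=1+1=2, deg[4]=1+1=2, deg[5]=1+0=1, deg[6]=1+2=3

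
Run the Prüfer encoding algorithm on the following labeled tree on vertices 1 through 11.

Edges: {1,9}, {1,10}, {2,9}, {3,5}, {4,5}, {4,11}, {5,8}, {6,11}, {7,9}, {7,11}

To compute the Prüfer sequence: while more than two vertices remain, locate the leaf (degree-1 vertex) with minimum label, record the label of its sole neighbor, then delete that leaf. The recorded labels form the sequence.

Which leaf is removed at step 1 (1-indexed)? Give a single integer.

Answer: 2

Derivation:
Step 1: current leaves = {2,3,6,8,10}. Remove leaf 2 (neighbor: 9).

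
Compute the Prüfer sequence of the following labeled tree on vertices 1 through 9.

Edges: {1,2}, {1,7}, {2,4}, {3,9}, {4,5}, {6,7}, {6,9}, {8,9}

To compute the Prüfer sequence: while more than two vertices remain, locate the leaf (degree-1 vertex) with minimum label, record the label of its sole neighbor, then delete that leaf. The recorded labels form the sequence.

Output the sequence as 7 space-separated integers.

Step 1: leaves = {3,5,8}. Remove smallest leaf 3, emit neighbor 9.
Step 2: leaves = {5,8}. Remove smallest leaf 5, emit neighbor 4.
Step 3: leaves = {4,8}. Remove smallest leaf 4, emit neighbor 2.
Step 4: leaves = {2,8}. Remove smallest leaf 2, emit neighbor 1.
Step 5: leaves = {1,8}. Remove smallest leaf 1, emit neighbor 7.
Step 6: leaves = {7,8}. Remove smallest leaf 7, emit neighbor 6.
Step 7: leaves = {6,8}. Remove smallest leaf 6, emit neighbor 9.
Done: 2 vertices remain (8, 9). Sequence = [9 4 2 1 7 6 9]

Answer: 9 4 2 1 7 6 9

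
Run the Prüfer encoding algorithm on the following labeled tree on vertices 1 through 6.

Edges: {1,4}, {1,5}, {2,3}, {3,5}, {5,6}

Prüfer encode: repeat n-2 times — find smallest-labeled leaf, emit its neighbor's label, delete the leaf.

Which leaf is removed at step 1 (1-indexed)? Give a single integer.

Step 1: current leaves = {2,4,6}. Remove leaf 2 (neighbor: 3).

Answer: 2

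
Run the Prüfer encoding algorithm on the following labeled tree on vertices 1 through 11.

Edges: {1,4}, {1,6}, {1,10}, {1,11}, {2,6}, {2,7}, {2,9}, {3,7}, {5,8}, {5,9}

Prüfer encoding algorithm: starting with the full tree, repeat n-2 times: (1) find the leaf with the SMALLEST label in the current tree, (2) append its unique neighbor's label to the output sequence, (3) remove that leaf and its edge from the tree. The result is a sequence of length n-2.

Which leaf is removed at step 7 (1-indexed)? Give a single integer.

Step 1: current leaves = {3,4,8,10,11}. Remove leaf 3 (neighbor: 7).
Step 2: current leaves = {4,7,8,10,11}. Remove leaf 4 (neighbor: 1).
Step 3: current leaves = {7,8,10,11}. Remove leaf 7 (neighbor: 2).
Step 4: current leaves = {8,10,11}. Remove leaf 8 (neighbor: 5).
Step 5: current leaves = {5,10,11}. Remove leaf 5 (neighbor: 9).
Step 6: current leaves = {9,10,11}. Remove leaf 9 (neighbor: 2).
Step 7: current leaves = {2,10,11}. Remove leaf 2 (neighbor: 6).

Answer: 2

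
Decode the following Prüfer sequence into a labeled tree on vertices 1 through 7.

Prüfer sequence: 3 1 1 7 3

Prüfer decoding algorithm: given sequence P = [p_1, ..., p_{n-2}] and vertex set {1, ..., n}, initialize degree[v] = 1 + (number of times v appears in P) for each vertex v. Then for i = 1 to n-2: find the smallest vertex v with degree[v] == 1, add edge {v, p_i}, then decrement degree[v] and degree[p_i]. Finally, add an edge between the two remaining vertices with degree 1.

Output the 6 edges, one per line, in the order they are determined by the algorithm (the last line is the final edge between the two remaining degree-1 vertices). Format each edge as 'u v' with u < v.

Initial degrees: {1:3, 2:1, 3:3, 4:1, 5:1, 6:1, 7:2}
Step 1: smallest deg-1 vertex = 2, p_1 = 3. Add edge {2,3}. Now deg[2]=0, deg[3]=2.
Step 2: smallest deg-1 vertex = 4, p_2 = 1. Add edge {1,4}. Now deg[4]=0, deg[1]=2.
Step 3: smallest deg-1 vertex = 5, p_3 = 1. Add edge {1,5}. Now deg[5]=0, deg[1]=1.
Step 4: smallest deg-1 vertex = 1, p_4 = 7. Add edge {1,7}. Now deg[1]=0, deg[7]=1.
Step 5: smallest deg-1 vertex = 6, p_5 = 3. Add edge {3,6}. Now deg[6]=0, deg[3]=1.
Final: two remaining deg-1 vertices are 3, 7. Add edge {3,7}.

Answer: 2 3
1 4
1 5
1 7
3 6
3 7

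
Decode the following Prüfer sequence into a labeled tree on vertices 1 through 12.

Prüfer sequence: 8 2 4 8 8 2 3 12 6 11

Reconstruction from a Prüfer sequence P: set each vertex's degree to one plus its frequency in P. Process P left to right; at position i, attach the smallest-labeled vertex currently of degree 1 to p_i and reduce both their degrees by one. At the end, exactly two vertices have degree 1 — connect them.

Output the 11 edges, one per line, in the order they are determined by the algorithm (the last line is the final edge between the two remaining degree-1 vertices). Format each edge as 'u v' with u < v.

Answer: 1 8
2 5
4 7
4 8
8 9
2 8
2 3
3 12
6 10
6 11
11 12

Derivation:
Initial degrees: {1:1, 2:3, 3:2, 4:2, 5:1, 6:2, 7:1, 8:4, 9:1, 10:1, 11:2, 12:2}
Step 1: smallest deg-1 vertex = 1, p_1 = 8. Add edge {1,8}. Now deg[1]=0, deg[8]=3.
Step 2: smallest deg-1 vertex = 5, p_2 = 2. Add edge {2,5}. Now deg[5]=0, deg[2]=2.
Step 3: smallest deg-1 vertex = 7, p_3 = 4. Add edge {4,7}. Now deg[7]=0, deg[4]=1.
Step 4: smallest deg-1 vertex = 4, p_4 = 8. Add edge {4,8}. Now deg[4]=0, deg[8]=2.
Step 5: smallest deg-1 vertex = 9, p_5 = 8. Add edge {8,9}. Now deg[9]=0, deg[8]=1.
Step 6: smallest deg-1 vertex = 8, p_6 = 2. Add edge {2,8}. Now deg[8]=0, deg[2]=1.
Step 7: smallest deg-1 vertex = 2, p_7 = 3. Add edge {2,3}. Now deg[2]=0, deg[3]=1.
Step 8: smallest deg-1 vertex = 3, p_8 = 12. Add edge {3,12}. Now deg[3]=0, deg[12]=1.
Step 9: smallest deg-1 vertex = 10, p_9 = 6. Add edge {6,10}. Now deg[10]=0, deg[6]=1.
Step 10: smallest deg-1 vertex = 6, p_10 = 11. Add edge {6,11}. Now deg[6]=0, deg[11]=1.
Final: two remaining deg-1 vertices are 11, 12. Add edge {11,12}.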